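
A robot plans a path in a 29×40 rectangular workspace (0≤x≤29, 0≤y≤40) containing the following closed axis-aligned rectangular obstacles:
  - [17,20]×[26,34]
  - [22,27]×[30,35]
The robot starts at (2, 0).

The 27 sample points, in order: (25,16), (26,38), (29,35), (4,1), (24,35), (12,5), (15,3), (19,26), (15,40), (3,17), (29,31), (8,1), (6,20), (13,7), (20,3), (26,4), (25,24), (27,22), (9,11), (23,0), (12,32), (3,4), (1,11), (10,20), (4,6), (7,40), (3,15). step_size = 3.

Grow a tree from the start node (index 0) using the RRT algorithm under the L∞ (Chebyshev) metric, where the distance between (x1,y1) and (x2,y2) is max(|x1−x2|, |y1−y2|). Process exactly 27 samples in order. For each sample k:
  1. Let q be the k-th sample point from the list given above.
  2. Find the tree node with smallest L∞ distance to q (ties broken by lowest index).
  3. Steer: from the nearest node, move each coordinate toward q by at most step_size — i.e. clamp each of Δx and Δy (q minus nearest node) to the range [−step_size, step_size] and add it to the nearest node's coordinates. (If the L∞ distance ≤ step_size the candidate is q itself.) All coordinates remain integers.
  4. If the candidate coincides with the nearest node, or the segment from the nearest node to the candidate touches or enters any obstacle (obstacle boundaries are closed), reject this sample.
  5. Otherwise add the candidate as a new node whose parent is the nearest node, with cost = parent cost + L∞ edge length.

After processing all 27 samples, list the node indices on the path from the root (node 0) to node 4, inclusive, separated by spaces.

1. q=(25,16) nearest=0 d=23 new=(5,3) → add node 1 parent=0 cost=3
2. q=(26,38) nearest=1 d=35 new=(8,6) → add node 2 parent=1 cost=6
3. q=(29,35) nearest=2 d=29 new=(11,9) → add node 3 parent=2 cost=9
4. q=(4,1) nearest=0 d=2 new=(4,1) → add node 4 parent=0 cost=2
5. q=(24,35) nearest=3 d=26 new=(14,12) → add node 5 parent=3 cost=12
6. q=(12,5) nearest=2 d=4 new=(11,5) → add node 6 parent=2 cost=9
7. q=(15,3) nearest=6 d=4 new=(14,3) → add node 7 parent=6 cost=12
8. q=(19,26) nearest=5 d=14 new=(17,15) → add node 8 parent=5 cost=15
9. q=(15,40) nearest=8 d=25 new=(15,18) → add node 9 parent=8 cost=18
10. q=(3,17) nearest=3 d=8 new=(8,12) → add node 10 parent=3 cost=12
11. q=(29,31) nearest=9 d=14 new=(18,21) → add node 11 parent=9 cost=21
12. q=(8,1) nearest=1 d=3 new=(8,1) → add node 12 parent=1 cost=6
13. q=(6,20) nearest=5 d=8 new=(11,15) → add node 13 parent=5 cost=15
14. q=(13,7) nearest=3 d=2 new=(13,7) → add node 14 parent=3 cost=11
15. q=(20,3) nearest=7 d=6 new=(17,3) → add node 15 parent=7 cost=15
16. q=(26,4) nearest=15 d=9 new=(20,4) → add node 16 parent=15 cost=18
17. q=(25,24) nearest=11 d=7 new=(21,24) → add node 17 parent=11 cost=24
18. q=(27,22) nearest=17 d=6 new=(24,22) → add node 18 parent=17 cost=27
19. q=(9,11) nearest=10 d=1 new=(9,11) → add node 19 parent=10 cost=13
20. q=(23,0) nearest=16 d=4 new=(23,1) → add node 20 parent=16 cost=21
21. q=(12,32) nearest=17 d=9 new=(18,27) → blocked by [17,20]×[26,34], reject
22. q=(3,4) nearest=1 d=2 new=(3,4) → add node 21 parent=1 cost=5
23. q=(1,11) nearest=2 d=7 new=(5,9) → add node 22 parent=2 cost=9
24. q=(10,20) nearest=9 d=5 new=(12,20) → add node 23 parent=9 cost=21
25. q=(4,6) nearest=21 d=2 new=(4,6) → add node 24 parent=21 cost=7
26. q=(7,40) nearest=17 d=16 new=(18,27) → blocked by [17,20]×[26,34], reject
27. q=(3,15) nearest=10 d=5 new=(5,15) → add node 25 parent=10 cost=15

Path: 0 4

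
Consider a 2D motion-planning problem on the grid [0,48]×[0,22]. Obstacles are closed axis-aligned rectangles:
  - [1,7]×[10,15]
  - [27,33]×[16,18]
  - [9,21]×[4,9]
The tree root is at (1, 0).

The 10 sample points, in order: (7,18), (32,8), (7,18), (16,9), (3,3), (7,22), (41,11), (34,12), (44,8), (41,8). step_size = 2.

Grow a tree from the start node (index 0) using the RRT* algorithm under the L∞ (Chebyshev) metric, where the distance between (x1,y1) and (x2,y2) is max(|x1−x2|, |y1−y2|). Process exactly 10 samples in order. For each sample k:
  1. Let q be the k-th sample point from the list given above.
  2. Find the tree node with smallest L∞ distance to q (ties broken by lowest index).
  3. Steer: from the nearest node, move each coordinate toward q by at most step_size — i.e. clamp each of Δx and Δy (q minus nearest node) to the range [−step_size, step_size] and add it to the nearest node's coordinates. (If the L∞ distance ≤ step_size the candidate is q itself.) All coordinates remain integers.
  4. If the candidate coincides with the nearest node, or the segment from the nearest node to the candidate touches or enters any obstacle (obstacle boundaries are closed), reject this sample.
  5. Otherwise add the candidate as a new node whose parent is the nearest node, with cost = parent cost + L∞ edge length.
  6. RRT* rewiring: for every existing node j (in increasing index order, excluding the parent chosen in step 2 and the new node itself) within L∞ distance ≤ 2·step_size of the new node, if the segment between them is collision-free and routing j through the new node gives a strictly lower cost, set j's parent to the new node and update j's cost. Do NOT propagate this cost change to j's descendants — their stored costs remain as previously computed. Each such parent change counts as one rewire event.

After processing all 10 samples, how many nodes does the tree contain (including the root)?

1. q=(7,18) nearest=0 d=18 new=(3,2) → add node 1 parent=0 cost=2
2. q=(32,8) nearest=1 d=29 new=(5,4) → add node 2 parent=1 cost=4
3. q=(7,18) nearest=2 d=14 new=(7,6) → add node 3 parent=2 cost=6
4. q=(16,9) nearest=3 d=9 new=(9,8) → blocked by [9,21]×[4,9], reject
5. q=(3,3) nearest=1 d=1 new=(3,3) → add node 4 parent=1 cost=3
6. q=(7,22) nearest=3 d=16 new=(7,8) → add node 5 parent=3 cost=8
7. q=(41,11) nearest=3 d=34 new=(9,8) → blocked by [9,21]×[4,9], reject
8. q=(34,12) nearest=3 d=27 new=(9,8) → blocked by [9,21]×[4,9], reject
9. q=(44,8) nearest=3 d=37 new=(9,8) → blocked by [9,21]×[4,9], reject
10. q=(41,8) nearest=3 d=34 new=(9,8) → blocked by [9,21]×[4,9], reject

Node count: 6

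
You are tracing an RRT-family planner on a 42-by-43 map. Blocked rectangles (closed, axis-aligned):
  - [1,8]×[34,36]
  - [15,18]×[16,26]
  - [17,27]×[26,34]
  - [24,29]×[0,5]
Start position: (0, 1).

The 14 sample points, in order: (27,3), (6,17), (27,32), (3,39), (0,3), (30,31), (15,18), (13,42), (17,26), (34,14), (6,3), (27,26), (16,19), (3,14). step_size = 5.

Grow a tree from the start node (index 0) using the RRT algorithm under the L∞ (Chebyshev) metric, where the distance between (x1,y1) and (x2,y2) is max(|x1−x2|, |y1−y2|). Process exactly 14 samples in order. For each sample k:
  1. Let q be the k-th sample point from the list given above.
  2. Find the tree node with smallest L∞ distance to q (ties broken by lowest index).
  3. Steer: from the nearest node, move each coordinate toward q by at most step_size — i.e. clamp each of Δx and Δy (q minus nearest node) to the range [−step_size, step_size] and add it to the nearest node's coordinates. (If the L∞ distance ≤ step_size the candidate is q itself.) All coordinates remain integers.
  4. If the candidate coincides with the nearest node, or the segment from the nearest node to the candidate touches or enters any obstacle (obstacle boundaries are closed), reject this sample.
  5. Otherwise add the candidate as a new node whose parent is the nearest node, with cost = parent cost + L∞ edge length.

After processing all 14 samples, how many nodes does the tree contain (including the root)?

Node count: 10

1. q=(27,3) nearest=0 d=27 new=(5,3) → add node 1 parent=0 cost=5
2. q=(6,17) nearest=1 d=14 new=(6,8) → add node 2 parent=1 cost=10
3. q=(27,32) nearest=2 d=24 new=(11,13) → add node 3 parent=2 cost=15
4. q=(3,39) nearest=3 d=26 new=(6,18) → add node 4 parent=3 cost=20
5. q=(0,3) nearest=0 d=2 new=(0,3) → add node 5 parent=0 cost=2
6. q=(30,31) nearest=3 d=19 new=(16,18) → blocked by [15,18]×[16,26], reject
7. q=(15,18) nearest=3 d=5 new=(15,18) → blocked by [15,18]×[16,26], reject
8. q=(13,42) nearest=4 d=24 new=(11,23) → add node 6 parent=4 cost=25
9. q=(17,26) nearest=6 d=6 new=(16,26) → blocked by [15,18]×[16,26], reject
10. q=(34,14) nearest=3 d=23 new=(16,14) → add node 7 parent=3 cost=20
11. q=(6,3) nearest=1 d=1 new=(6,3) → add node 8 parent=1 cost=6
12. q=(27,26) nearest=7 d=12 new=(21,19) → blocked by [15,18]×[16,26], reject
13. q=(16,19) nearest=6 d=5 new=(16,19) → blocked by [15,18]×[16,26], reject
14. q=(3,14) nearest=4 d=4 new=(3,14) → add node 9 parent=4 cost=24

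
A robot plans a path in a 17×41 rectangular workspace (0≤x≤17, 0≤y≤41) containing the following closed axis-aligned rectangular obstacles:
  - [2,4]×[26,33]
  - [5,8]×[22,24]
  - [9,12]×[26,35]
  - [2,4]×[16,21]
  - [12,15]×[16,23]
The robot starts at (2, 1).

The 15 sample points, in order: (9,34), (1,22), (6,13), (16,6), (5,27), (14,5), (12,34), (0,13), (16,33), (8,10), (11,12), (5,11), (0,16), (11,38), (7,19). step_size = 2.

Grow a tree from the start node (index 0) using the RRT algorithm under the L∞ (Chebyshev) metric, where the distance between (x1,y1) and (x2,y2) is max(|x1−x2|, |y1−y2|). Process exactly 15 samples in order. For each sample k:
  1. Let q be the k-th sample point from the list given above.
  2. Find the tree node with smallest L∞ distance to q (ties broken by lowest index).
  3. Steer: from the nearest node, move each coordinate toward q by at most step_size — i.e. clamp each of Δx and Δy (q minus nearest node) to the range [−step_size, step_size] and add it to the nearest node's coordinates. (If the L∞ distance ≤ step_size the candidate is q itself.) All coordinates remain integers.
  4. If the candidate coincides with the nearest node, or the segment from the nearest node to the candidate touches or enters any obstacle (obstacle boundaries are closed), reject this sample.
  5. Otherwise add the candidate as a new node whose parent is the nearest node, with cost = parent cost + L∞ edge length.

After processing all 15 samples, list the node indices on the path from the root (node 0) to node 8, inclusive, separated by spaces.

Path: 0 1 2 3 5 8

1. q=(9,34) nearest=0 d=33 new=(4,3) → add node 1 parent=0 cost=2
2. q=(1,22) nearest=1 d=19 new=(2,5) → add node 2 parent=1 cost=4
3. q=(6,13) nearest=2 d=8 new=(4,7) → add node 3 parent=2 cost=6
4. q=(16,6) nearest=1 d=12 new=(6,5) → add node 4 parent=1 cost=4
5. q=(5,27) nearest=3 d=20 new=(5,9) → add node 5 parent=3 cost=8
6. q=(14,5) nearest=4 d=8 new=(8,5) → add node 6 parent=4 cost=6
7. q=(12,34) nearest=5 d=25 new=(7,11) → add node 7 parent=5 cost=10
8. q=(0,13) nearest=5 d=5 new=(3,11) → add node 8 parent=5 cost=10
9. q=(16,33) nearest=7 d=22 new=(9,13) → add node 9 parent=7 cost=12
10. q=(8,10) nearest=7 d=1 new=(8,10) → add node 10 parent=7 cost=11
11. q=(11,12) nearest=9 d=2 new=(11,12) → add node 11 parent=9 cost=14
12. q=(5,11) nearest=5 d=2 new=(5,11) → add node 12 parent=5 cost=10
13. q=(0,16) nearest=8 d=5 new=(1,13) → add node 13 parent=8 cost=12
14. q=(11,38) nearest=9 d=25 new=(11,15) → add node 14 parent=9 cost=14
15. q=(7,19) nearest=14 d=4 new=(9,17) → add node 15 parent=14 cost=16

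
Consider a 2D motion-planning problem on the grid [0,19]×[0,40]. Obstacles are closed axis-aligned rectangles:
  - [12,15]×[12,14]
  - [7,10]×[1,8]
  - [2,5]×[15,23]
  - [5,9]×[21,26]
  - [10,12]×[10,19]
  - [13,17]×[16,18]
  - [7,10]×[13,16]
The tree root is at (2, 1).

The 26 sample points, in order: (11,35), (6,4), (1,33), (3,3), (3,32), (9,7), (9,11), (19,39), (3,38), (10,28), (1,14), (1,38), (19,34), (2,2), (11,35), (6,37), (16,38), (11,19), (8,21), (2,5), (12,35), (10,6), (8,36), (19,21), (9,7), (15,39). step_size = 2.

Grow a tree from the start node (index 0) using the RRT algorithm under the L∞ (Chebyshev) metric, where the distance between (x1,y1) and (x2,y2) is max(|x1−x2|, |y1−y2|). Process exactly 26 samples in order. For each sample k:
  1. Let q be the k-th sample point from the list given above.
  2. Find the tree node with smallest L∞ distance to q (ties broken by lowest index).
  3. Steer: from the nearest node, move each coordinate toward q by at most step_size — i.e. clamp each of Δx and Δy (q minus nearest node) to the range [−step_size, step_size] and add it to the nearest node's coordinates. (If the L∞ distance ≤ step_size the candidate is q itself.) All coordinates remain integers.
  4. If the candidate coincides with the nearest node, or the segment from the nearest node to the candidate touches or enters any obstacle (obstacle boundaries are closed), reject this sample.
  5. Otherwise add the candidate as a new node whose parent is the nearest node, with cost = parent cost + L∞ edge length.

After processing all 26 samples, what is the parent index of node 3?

1. q=(11,35) nearest=0 d=34 new=(4,3) → add node 1 parent=0 cost=2
2. q=(6,4) nearest=1 d=2 new=(6,4) → add node 2 parent=1 cost=4
3. q=(1,33) nearest=2 d=29 new=(4,6) → add node 3 parent=2 cost=6
4. q=(3,3) nearest=1 d=1 new=(3,3) → add node 4 parent=1 cost=3
5. q=(3,32) nearest=3 d=26 new=(3,8) → add node 5 parent=3 cost=8
6. q=(9,7) nearest=2 d=3 new=(8,6) → blocked by [7,10]×[1,8], reject
7. q=(9,11) nearest=3 d=5 new=(6,8) → add node 6 parent=3 cost=8
8. q=(19,39) nearest=5 d=31 new=(5,10) → add node 7 parent=5 cost=10
9. q=(3,38) nearest=7 d=28 new=(3,12) → add node 8 parent=7 cost=12
10. q=(10,28) nearest=8 d=16 new=(5,14) → add node 9 parent=8 cost=14
11. q=(1,14) nearest=8 d=2 new=(1,14) → add node 10 parent=8 cost=14
12. q=(1,38) nearest=9 d=24 new=(3,16) → blocked by [2,5]×[15,23], reject
13. q=(19,34) nearest=9 d=20 new=(7,16) → blocked by [7,10]×[13,16], reject
14. q=(2,2) nearest=0 d=1 new=(2,2) → add node 11 parent=0 cost=1
15. q=(11,35) nearest=9 d=21 new=(7,16) → blocked by [7,10]×[13,16], reject
16. q=(6,37) nearest=9 d=23 new=(6,16) → add node 12 parent=9 cost=16
17. q=(16,38) nearest=12 d=22 new=(8,18) → add node 13 parent=12 cost=18
18. q=(11,19) nearest=13 d=3 new=(10,19) → blocked by [10,12]×[10,19], reject
19. q=(8,21) nearest=13 d=3 new=(8,20) → add node 14 parent=13 cost=20
20. q=(2,5) nearest=1 d=2 new=(2,5) → add node 15 parent=1 cost=4
21. q=(12,35) nearest=14 d=15 new=(10,22) → blocked by [5,9]×[21,26], reject
22. q=(10,6) nearest=2 d=4 new=(8,6) → blocked by [7,10]×[1,8], reject
23. q=(8,36) nearest=14 d=16 new=(8,22) → blocked by [5,9]×[21,26], reject
24. q=(19,21) nearest=13 d=11 new=(10,20) → add node 16 parent=13 cost=20
25. q=(9,7) nearest=2 d=3 new=(8,6) → blocked by [7,10]×[1,8], reject
26. q=(15,39) nearest=14 d=19 new=(10,22) → blocked by [5,9]×[21,26], reject

Parent of node 3: 2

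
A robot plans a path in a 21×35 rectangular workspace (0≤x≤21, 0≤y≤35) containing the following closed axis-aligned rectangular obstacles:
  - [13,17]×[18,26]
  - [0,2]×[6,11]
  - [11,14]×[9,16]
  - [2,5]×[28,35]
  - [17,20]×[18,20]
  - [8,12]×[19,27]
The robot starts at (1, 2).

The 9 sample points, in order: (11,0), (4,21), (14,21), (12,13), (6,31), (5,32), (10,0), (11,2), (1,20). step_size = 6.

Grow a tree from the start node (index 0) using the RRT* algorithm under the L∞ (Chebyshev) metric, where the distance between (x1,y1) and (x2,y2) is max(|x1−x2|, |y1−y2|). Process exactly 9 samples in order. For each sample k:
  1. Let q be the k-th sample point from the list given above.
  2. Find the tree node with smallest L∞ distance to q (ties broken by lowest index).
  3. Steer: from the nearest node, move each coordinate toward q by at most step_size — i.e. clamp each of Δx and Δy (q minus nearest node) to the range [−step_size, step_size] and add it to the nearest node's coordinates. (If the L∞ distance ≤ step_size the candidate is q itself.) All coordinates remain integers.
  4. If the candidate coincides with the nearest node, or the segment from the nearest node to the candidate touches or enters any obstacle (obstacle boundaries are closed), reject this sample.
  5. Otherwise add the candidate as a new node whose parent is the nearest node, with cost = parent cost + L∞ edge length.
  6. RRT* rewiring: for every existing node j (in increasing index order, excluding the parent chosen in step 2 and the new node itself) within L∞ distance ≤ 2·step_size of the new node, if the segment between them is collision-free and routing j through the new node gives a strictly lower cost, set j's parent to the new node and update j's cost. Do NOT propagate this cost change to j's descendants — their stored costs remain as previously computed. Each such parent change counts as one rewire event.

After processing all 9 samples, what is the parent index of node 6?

1. q=(11,0) nearest=0 d=10 new=(7,0) → add node 1 parent=0 cost=6
2. q=(4,21) nearest=0 d=19 new=(4,8) → add node 2 parent=0 cost=6
3. q=(14,21) nearest=2 d=13 new=(10,14) → add node 3 parent=2 cost=12
4. q=(12,13) nearest=3 d=2 new=(12,13) → blocked by [11,14]×[9,16], reject
5. q=(6,31) nearest=3 d=17 new=(6,20) → add node 4 parent=3 cost=18
6. q=(5,32) nearest=4 d=12 new=(5,26) → add node 5 parent=4 cost=24
7. q=(10,0) nearest=1 d=3 new=(10,0) → add node 6 parent=1 cost=9
8. q=(11,2) nearest=6 d=2 new=(11,2) → add node 7 parent=6 cost=11
9. q=(1,20) nearest=4 d=5 new=(1,20) → add node 8 parent=4 cost=23

Parent of node 6: 1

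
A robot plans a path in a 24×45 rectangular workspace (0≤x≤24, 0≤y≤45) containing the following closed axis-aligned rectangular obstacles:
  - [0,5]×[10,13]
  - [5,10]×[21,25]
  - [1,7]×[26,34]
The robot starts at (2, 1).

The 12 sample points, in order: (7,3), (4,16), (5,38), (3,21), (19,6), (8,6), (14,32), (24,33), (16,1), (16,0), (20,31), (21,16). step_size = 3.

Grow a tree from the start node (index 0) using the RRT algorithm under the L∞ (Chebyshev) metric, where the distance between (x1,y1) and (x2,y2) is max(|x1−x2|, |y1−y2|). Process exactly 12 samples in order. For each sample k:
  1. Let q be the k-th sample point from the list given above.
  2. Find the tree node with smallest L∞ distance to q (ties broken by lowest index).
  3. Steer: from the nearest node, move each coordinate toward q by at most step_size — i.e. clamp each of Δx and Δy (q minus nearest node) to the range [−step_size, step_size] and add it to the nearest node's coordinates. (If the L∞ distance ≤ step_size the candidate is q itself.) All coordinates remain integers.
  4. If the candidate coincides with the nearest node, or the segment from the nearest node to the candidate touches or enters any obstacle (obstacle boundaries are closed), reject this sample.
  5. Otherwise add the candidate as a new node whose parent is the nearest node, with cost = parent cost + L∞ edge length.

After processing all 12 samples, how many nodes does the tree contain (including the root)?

Node count: 11

1. q=(7,3) nearest=0 d=5 new=(5,3) → add node 1 parent=0 cost=3
2. q=(4,16) nearest=1 d=13 new=(4,6) → add node 2 parent=1 cost=6
3. q=(5,38) nearest=2 d=32 new=(5,9) → add node 3 parent=2 cost=9
4. q=(3,21) nearest=3 d=12 new=(3,12) → blocked by [0,5]×[10,13], reject
5. q=(19,6) nearest=1 d=14 new=(8,6) → add node 4 parent=1 cost=6
6. q=(8,6) nearest=4 d=0 → coincident, reject
7. q=(14,32) nearest=3 d=23 new=(8,12) → add node 5 parent=3 cost=12
8. q=(24,33) nearest=5 d=21 new=(11,15) → add node 6 parent=5 cost=15
9. q=(16,1) nearest=4 d=8 new=(11,3) → add node 7 parent=4 cost=9
10. q=(16,0) nearest=7 d=5 new=(14,0) → add node 8 parent=7 cost=12
11. q=(20,31) nearest=6 d=16 new=(14,18) → add node 9 parent=6 cost=18
12. q=(21,16) nearest=9 d=7 new=(17,16) → add node 10 parent=9 cost=21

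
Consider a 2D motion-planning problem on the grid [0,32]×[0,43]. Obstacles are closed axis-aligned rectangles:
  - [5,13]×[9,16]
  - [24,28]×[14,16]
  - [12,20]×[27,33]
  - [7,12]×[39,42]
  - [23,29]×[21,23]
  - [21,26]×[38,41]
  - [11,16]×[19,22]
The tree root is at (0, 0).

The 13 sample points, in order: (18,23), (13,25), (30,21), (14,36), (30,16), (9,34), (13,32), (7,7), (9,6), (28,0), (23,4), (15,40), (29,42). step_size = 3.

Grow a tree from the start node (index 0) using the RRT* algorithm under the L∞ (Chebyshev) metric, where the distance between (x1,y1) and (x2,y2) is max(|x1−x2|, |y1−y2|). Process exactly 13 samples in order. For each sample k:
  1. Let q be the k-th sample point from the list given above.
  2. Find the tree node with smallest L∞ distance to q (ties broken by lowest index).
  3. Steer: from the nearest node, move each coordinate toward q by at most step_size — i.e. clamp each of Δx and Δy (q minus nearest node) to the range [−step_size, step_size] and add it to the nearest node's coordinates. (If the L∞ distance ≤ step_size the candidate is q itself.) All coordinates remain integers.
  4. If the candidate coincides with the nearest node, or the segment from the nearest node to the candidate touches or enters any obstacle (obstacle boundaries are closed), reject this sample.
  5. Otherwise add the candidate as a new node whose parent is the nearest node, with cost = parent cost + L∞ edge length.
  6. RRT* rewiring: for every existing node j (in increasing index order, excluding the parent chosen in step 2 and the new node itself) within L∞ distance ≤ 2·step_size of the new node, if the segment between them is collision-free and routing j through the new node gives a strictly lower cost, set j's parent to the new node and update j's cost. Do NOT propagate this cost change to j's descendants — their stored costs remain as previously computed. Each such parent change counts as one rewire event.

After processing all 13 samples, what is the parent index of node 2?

1. q=(18,23) nearest=0 d=23 new=(3,3) → add node 1 parent=0 cost=3
2. q=(13,25) nearest=1 d=22 new=(6,6) → add node 2 parent=1 cost=6
3. q=(30,21) nearest=2 d=24 new=(9,9) → blocked by [5,13]×[9,16], reject
4. q=(14,36) nearest=2 d=30 new=(9,9) → blocked by [5,13]×[9,16], reject
5. q=(30,16) nearest=2 d=24 new=(9,9) → blocked by [5,13]×[9,16], reject
6. q=(9,34) nearest=2 d=28 new=(9,9) → blocked by [5,13]×[9,16], reject
7. q=(13,32) nearest=2 d=26 new=(9,9) → blocked by [5,13]×[9,16], reject
8. q=(7,7) nearest=2 d=1 new=(7,7) → add node 3 parent=2 cost=7
9. q=(9,6) nearest=3 d=2 new=(9,6) → add node 4 parent=3 cost=9
10. q=(28,0) nearest=4 d=19 new=(12,3) → add node 5 parent=4 cost=12
11. q=(23,4) nearest=5 d=11 new=(15,4) → add node 6 parent=5 cost=15
12. q=(15,40) nearest=3 d=33 new=(10,10) → blocked by [5,13]×[9,16], reject
13. q=(29,42) nearest=3 d=35 new=(10,10) → blocked by [5,13]×[9,16], reject

Parent of node 2: 1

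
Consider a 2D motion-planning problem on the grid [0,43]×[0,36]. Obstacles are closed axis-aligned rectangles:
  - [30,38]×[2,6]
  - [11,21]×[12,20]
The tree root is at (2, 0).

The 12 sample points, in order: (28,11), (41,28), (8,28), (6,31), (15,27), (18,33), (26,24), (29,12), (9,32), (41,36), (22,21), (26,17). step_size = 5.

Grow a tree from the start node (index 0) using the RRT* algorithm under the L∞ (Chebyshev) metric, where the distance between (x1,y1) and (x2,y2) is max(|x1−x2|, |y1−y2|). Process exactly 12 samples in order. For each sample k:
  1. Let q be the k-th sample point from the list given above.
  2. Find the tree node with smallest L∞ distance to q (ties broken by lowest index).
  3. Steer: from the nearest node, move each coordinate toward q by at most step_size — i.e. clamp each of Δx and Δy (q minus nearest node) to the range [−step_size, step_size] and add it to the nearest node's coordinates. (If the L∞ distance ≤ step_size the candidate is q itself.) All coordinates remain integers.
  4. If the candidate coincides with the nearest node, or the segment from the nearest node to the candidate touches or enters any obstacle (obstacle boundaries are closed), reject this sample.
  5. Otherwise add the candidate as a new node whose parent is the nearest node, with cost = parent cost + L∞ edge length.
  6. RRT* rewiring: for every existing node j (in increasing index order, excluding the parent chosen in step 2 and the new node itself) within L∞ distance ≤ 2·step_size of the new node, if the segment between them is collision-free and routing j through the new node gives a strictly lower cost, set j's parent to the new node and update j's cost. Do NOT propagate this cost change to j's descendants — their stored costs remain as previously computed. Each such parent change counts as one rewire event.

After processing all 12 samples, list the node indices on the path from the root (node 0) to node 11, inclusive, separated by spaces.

1. q=(28,11) nearest=0 d=26 new=(7,5) → add node 1 parent=0 cost=5
2. q=(41,28) nearest=1 d=34 new=(12,10) → add node 2 parent=1 cost=10
3. q=(8,28) nearest=2 d=18 new=(8,15) → add node 3 parent=2 cost=15
4. q=(6,31) nearest=3 d=16 new=(6,20) → add node 4 parent=3 cost=20
5. q=(15,27) nearest=4 d=9 new=(11,25) → add node 5 parent=4 cost=25
6. q=(18,33) nearest=5 d=8 new=(16,30) → add node 6 parent=5 cost=30
7. q=(26,24) nearest=6 d=10 new=(21,25) → add node 7 parent=6 cost=35
8. q=(29,12) nearest=7 d=13 new=(26,20) → add node 8 parent=7 cost=40
9. q=(9,32) nearest=5 d=7 new=(9,30) → add node 9 parent=5 cost=30
10. q=(41,36) nearest=8 d=16 new=(31,25) → add node 10 parent=8 cost=45
11. q=(22,21) nearest=7 d=4 new=(22,21) → add node 11 parent=7 cost=39
12. q=(26,17) nearest=8 d=3 new=(26,17) → add node 12 parent=8 cost=43

Path: 0 1 2 3 4 5 6 7 11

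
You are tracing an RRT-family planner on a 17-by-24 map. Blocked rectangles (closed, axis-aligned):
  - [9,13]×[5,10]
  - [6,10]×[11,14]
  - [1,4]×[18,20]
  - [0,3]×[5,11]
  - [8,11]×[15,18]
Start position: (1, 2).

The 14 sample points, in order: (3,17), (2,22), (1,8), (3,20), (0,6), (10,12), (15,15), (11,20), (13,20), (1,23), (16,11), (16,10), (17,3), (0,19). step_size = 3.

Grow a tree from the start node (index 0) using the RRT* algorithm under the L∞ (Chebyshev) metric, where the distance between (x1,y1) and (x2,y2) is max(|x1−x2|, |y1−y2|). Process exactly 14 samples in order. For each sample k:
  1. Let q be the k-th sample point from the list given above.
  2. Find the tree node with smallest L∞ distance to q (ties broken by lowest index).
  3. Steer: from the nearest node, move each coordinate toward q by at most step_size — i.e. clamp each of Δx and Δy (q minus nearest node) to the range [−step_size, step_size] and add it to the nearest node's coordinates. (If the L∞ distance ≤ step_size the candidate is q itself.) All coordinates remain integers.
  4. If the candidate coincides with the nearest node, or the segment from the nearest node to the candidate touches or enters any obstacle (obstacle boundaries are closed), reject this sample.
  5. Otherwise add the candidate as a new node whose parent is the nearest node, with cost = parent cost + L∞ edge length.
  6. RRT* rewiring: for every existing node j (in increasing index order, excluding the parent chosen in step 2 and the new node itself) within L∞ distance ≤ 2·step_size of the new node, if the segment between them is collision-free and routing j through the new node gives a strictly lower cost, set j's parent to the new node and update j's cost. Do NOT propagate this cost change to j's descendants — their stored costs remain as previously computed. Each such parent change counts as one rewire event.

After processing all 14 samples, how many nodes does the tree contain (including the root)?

1. q=(3,17) nearest=0 d=15 new=(3,5) → blocked by [0,3]×[5,11], reject
2. q=(2,22) nearest=0 d=20 new=(2,5) → blocked by [0,3]×[5,11], reject
3. q=(1,8) nearest=0 d=6 new=(1,5) → blocked by [0,3]×[5,11], reject
4. q=(3,20) nearest=0 d=18 new=(3,5) → blocked by [0,3]×[5,11], reject
5. q=(0,6) nearest=0 d=4 new=(0,5) → blocked by [0,3]×[5,11], reject
6. q=(10,12) nearest=0 d=10 new=(4,5) → add node 1 parent=0 cost=3
7. q=(15,15) nearest=1 d=11 new=(7,8) → add node 2 parent=1 cost=6
8. q=(11,20) nearest=2 d=12 new=(10,11) → blocked by [9,13]×[5,10], reject
9. q=(13,20) nearest=2 d=12 new=(10,11) → blocked by [9,13]×[5,10], reject
10. q=(1,23) nearest=2 d=15 new=(4,11) → add node 3 parent=2 cost=9
11. q=(16,11) nearest=2 d=9 new=(10,11) → blocked by [9,13]×[5,10], reject
12. q=(16,10) nearest=2 d=9 new=(10,10) → blocked by [9,13]×[5,10], reject
13. q=(17,3) nearest=2 d=10 new=(10,5) → blocked by [9,13]×[5,10], reject
14. q=(0,19) nearest=3 d=8 new=(1,14) → add node 4 parent=3 cost=12

Node count: 5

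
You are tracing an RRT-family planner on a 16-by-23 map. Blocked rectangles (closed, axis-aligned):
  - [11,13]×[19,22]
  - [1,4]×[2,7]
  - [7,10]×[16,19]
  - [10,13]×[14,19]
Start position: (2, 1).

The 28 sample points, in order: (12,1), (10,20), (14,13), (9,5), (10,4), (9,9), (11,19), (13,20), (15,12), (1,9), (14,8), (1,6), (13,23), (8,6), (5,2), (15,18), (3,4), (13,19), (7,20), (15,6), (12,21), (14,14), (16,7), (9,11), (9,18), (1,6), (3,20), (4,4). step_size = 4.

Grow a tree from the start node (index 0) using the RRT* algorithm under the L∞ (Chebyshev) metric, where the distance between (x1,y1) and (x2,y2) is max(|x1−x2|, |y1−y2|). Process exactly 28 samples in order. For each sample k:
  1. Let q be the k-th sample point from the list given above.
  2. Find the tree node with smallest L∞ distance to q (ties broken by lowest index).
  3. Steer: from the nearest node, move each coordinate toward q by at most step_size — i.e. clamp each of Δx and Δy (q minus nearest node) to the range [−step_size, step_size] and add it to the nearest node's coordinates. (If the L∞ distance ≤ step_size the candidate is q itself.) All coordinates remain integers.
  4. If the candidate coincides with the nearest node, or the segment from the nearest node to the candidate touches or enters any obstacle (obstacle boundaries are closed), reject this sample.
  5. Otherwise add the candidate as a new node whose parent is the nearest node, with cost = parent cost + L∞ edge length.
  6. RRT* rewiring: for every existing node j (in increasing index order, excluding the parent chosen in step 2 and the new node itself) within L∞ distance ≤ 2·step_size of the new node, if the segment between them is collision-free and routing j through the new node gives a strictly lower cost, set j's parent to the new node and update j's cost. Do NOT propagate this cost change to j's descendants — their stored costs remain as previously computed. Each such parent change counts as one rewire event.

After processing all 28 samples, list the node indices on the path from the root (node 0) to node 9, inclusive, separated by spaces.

Path: 0 1 9

1. q=(12,1) nearest=0 d=10 new=(6,1) → add node 1 parent=0 cost=4
2. q=(10,20) nearest=0 d=19 new=(6,5) → blocked by [1,4]×[2,7], reject
3. q=(14,13) nearest=0 d=12 new=(6,5) → blocked by [1,4]×[2,7], reject
4. q=(9,5) nearest=1 d=4 new=(9,5) → add node 2 parent=1 cost=8
5. q=(10,4) nearest=2 d=1 new=(10,4) → add node 3 parent=2 cost=9
6. q=(9,9) nearest=2 d=4 new=(9,9) → add node 4 parent=2 cost=12
7. q=(11,19) nearest=4 d=10 new=(11,13) → add node 5 parent=4 cost=16
8. q=(13,20) nearest=5 d=7 new=(13,17) → blocked by [10,13]×[14,19], reject
9. q=(15,12) nearest=5 d=4 new=(15,12) → add node 6 parent=5 cost=20
10. q=(1,9) nearest=0 d=8 new=(1,5) → blocked by [1,4]×[2,7], reject
11. q=(14,8) nearest=3 d=4 new=(14,8) → add node 7 parent=3 cost=13; rewire 6→7 (17<20)
12. q=(1,6) nearest=0 d=5 new=(1,5) → blocked by [1,4]×[2,7], reject
13. q=(13,23) nearest=5 d=10 new=(13,17) → blocked by [10,13]×[14,19], reject
14. q=(8,6) nearest=2 d=1 new=(8,6) → add node 8 parent=2 cost=9; rewire 6→8 (16<17)
15. q=(5,2) nearest=1 d=1 new=(5,2) → add node 9 parent=1 cost=5
16. q=(15,18) nearest=5 d=5 new=(15,17) → blocked by [10,13]×[14,19], reject
17. q=(3,4) nearest=9 d=2 new=(3,4) → blocked by [1,4]×[2,7], reject
18. q=(13,19) nearest=5 d=6 new=(13,17) → blocked by [10,13]×[14,19], reject
19. q=(7,20) nearest=5 d=7 new=(7,17) → blocked by [7,10]×[16,19], reject
20. q=(15,6) nearest=7 d=2 new=(15,6) → add node 10 parent=7 cost=15
21. q=(12,21) nearest=5 d=8 new=(12,17) → blocked by [10,13]×[14,19], reject
22. q=(14,14) nearest=6 d=2 new=(14,14) → add node 11 parent=6 cost=18
23. q=(16,7) nearest=10 d=1 new=(16,7) → add node 12 parent=10 cost=16
24. q=(9,11) nearest=4 d=2 new=(9,11) → add node 13 parent=4 cost=14
25. q=(9,18) nearest=5 d=5 new=(9,17) → blocked by [7,10]×[16,19], reject
26. q=(1,6) nearest=9 d=4 new=(1,6) → blocked by [1,4]×[2,7], reject
27. q=(3,20) nearest=5 d=8 new=(7,17) → blocked by [7,10]×[16,19], reject
28. q=(4,4) nearest=9 d=2 new=(4,4) → blocked by [1,4]×[2,7], reject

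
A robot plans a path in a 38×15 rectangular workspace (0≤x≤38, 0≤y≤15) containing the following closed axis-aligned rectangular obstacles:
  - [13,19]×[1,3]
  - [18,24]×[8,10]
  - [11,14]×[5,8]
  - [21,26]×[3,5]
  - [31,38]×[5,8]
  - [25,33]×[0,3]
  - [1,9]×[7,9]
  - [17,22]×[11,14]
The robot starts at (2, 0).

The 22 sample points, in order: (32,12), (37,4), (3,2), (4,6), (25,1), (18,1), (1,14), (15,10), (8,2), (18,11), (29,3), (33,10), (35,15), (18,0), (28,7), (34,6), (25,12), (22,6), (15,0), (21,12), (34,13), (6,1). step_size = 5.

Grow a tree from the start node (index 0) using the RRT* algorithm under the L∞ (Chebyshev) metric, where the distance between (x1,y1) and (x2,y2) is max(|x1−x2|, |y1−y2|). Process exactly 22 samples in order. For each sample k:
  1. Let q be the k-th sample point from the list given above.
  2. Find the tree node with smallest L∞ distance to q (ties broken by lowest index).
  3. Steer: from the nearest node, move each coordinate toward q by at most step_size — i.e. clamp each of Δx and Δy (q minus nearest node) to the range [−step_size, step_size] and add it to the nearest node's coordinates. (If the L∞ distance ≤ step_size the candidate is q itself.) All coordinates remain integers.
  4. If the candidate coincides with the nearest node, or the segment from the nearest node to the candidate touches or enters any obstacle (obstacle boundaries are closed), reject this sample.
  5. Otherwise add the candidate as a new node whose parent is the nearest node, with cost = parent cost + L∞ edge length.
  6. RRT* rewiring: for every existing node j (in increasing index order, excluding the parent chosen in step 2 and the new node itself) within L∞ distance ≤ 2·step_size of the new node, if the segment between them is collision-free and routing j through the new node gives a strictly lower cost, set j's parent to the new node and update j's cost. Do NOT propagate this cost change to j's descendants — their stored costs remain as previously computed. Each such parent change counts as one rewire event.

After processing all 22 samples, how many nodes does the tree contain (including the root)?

1. q=(32,12) nearest=0 d=30 new=(7,5) → add node 1 parent=0 cost=5
2. q=(37,4) nearest=1 d=30 new=(12,4) → add node 2 parent=1 cost=10
3. q=(3,2) nearest=0 d=2 new=(3,2) → add node 3 parent=0 cost=2
4. q=(4,6) nearest=1 d=3 new=(4,6) → add node 4 parent=1 cost=8
5. q=(25,1) nearest=2 d=13 new=(17,1) → blocked by [13,19]×[1,3], reject
6. q=(18,1) nearest=2 d=6 new=(17,1) → blocked by [13,19]×[1,3], reject
7. q=(1,14) nearest=4 d=8 new=(1,11) → blocked by [1,9]×[7,9], reject
8. q=(15,10) nearest=2 d=6 new=(15,9) → blocked by [11,14]×[5,8], reject
9. q=(8,2) nearest=1 d=3 new=(8,2) → add node 5 parent=1 cost=8
10. q=(18,11) nearest=2 d=7 new=(17,9) → blocked by [11,14]×[5,8], reject
11. q=(29,3) nearest=2 d=17 new=(17,3) → blocked by [13,19]×[1,3], reject
12. q=(33,10) nearest=2 d=21 new=(17,9) → blocked by [11,14]×[5,8], reject
13. q=(35,15) nearest=2 d=23 new=(17,9) → blocked by [11,14]×[5,8], reject
14. q=(18,0) nearest=2 d=6 new=(17,0) → blocked by [13,19]×[1,3], reject
15. q=(28,7) nearest=2 d=16 new=(17,7) → blocked by [11,14]×[5,8], reject
16. q=(34,6) nearest=2 d=22 new=(17,6) → add node 6 parent=2 cost=15
17. q=(25,12) nearest=6 d=8 new=(22,11) → blocked by [18,24]×[8,10], reject
18. q=(22,6) nearest=6 d=5 new=(22,6) → add node 7 parent=6 cost=20
19. q=(15,0) nearest=2 d=4 new=(15,0) → blocked by [13,19]×[1,3], reject
20. q=(21,12) nearest=6 d=6 new=(21,11) → blocked by [18,24]×[8,10], reject
21. q=(34,13) nearest=7 d=12 new=(27,11) → blocked by [18,24]×[8,10], reject
22. q=(6,1) nearest=5 d=2 new=(6,1) → add node 8 parent=5 cost=10

Node count: 9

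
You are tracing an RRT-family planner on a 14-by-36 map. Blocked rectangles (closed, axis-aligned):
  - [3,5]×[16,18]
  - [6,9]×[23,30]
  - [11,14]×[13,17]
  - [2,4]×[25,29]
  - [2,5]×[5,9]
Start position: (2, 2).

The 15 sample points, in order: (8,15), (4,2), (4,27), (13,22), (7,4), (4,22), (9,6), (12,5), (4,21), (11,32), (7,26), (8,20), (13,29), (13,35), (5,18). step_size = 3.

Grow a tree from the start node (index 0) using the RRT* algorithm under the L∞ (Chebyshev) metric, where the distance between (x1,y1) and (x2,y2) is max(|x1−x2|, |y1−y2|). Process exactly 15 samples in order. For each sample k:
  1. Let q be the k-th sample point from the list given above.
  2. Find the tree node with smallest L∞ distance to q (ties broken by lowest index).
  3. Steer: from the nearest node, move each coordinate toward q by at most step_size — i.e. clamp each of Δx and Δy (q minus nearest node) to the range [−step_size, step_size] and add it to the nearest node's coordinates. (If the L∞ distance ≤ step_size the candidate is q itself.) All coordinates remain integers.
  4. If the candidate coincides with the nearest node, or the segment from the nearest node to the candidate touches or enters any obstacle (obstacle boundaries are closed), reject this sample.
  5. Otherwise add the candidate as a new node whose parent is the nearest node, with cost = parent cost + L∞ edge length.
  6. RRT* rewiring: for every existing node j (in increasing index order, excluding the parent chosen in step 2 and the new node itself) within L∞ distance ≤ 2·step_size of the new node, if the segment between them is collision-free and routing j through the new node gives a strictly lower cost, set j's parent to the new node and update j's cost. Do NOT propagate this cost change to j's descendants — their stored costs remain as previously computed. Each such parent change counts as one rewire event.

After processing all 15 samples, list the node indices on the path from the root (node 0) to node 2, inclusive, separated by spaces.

Path: 0 1 2

1. q=(8,15) nearest=0 d=13 new=(5,5) → blocked by [2,5]×[5,9], reject
2. q=(4,2) nearest=0 d=2 new=(4,2) → add node 1 parent=0 cost=2
3. q=(4,27) nearest=0 d=25 new=(4,5) → blocked by [2,5]×[5,9], reject
4. q=(13,22) nearest=0 d=20 new=(5,5) → blocked by [2,5]×[5,9], reject
5. q=(7,4) nearest=1 d=3 new=(7,4) → add node 2 parent=1 cost=5
6. q=(4,22) nearest=2 d=18 new=(4,7) → blocked by [2,5]×[5,9], reject
7. q=(9,6) nearest=2 d=2 new=(9,6) → add node 3 parent=2 cost=7
8. q=(12,5) nearest=3 d=3 new=(12,5) → add node 4 parent=3 cost=10
9. q=(4,21) nearest=3 d=15 new=(6,9) → add node 5 parent=3 cost=10
10. q=(11,32) nearest=5 d=23 new=(9,12) → add node 6 parent=5 cost=13
11. q=(7,26) nearest=6 d=14 new=(7,15) → add node 7 parent=6 cost=16
12. q=(8,20) nearest=7 d=5 new=(8,18) → add node 8 parent=7 cost=19
13. q=(13,29) nearest=8 d=11 new=(11,21) → add node 9 parent=8 cost=22
14. q=(13,35) nearest=9 d=14 new=(13,24) → add node 10 parent=9 cost=25
15. q=(5,18) nearest=7 d=3 new=(5,18) → blocked by [3,5]×[16,18], reject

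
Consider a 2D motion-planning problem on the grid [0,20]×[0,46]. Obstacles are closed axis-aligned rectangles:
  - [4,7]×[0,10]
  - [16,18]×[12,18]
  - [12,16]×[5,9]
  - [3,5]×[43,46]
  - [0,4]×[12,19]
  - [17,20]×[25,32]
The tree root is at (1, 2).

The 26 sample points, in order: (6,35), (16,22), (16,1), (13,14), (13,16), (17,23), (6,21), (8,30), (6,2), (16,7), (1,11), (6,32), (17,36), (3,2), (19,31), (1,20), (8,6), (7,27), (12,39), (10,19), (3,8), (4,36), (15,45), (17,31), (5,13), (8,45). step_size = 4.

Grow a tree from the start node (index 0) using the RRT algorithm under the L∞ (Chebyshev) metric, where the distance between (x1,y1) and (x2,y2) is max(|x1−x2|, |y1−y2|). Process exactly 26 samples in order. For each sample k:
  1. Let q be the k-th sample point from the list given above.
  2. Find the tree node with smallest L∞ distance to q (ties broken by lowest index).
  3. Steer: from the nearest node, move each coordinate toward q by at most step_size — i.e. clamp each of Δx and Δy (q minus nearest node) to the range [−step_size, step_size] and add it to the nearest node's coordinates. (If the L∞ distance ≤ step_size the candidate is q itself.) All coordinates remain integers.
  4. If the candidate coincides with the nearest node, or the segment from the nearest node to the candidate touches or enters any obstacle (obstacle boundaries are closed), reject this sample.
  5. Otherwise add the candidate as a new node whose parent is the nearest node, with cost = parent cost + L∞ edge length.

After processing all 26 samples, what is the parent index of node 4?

1. q=(6,35) nearest=0 d=33 new=(5,6) → blocked by [4,7]×[0,10], reject
2. q=(16,22) nearest=0 d=20 new=(5,6) → blocked by [4,7]×[0,10], reject
3. q=(16,1) nearest=0 d=15 new=(5,1) → blocked by [4,7]×[0,10], reject
4. q=(13,14) nearest=0 d=12 new=(5,6) → blocked by [4,7]×[0,10], reject
5. q=(13,16) nearest=0 d=14 new=(5,6) → blocked by [4,7]×[0,10], reject
6. q=(17,23) nearest=0 d=21 new=(5,6) → blocked by [4,7]×[0,10], reject
7. q=(6,21) nearest=0 d=19 new=(5,6) → blocked by [4,7]×[0,10], reject
8. q=(8,30) nearest=0 d=28 new=(5,6) → blocked by [4,7]×[0,10], reject
9. q=(6,2) nearest=0 d=5 new=(5,2) → blocked by [4,7]×[0,10], reject
10. q=(16,7) nearest=0 d=15 new=(5,6) → blocked by [4,7]×[0,10], reject
11. q=(1,11) nearest=0 d=9 new=(1,6) → add node 1 parent=0 cost=4
12. q=(6,32) nearest=1 d=26 new=(5,10) → blocked by [4,7]×[0,10], reject
13. q=(17,36) nearest=1 d=30 new=(5,10) → blocked by [4,7]×[0,10], reject
14. q=(3,2) nearest=0 d=2 new=(3,2) → add node 2 parent=0 cost=2
15. q=(19,31) nearest=1 d=25 new=(5,10) → blocked by [4,7]×[0,10], reject
16. q=(1,20) nearest=1 d=14 new=(1,10) → add node 3 parent=1 cost=8
17. q=(8,6) nearest=2 d=5 new=(7,6) → blocked by [4,7]×[0,10], reject
18. q=(7,27) nearest=3 d=17 new=(5,14) → blocked by [0,4]×[12,19], reject
19. q=(12,39) nearest=3 d=29 new=(5,14) → blocked by [0,4]×[12,19], reject
20. q=(10,19) nearest=3 d=9 new=(5,14) → blocked by [0,4]×[12,19], reject
21. q=(3,8) nearest=1 d=2 new=(3,8) → add node 4 parent=1 cost=6
22. q=(4,36) nearest=3 d=26 new=(4,14) → blocked by [0,4]×[12,19], reject
23. q=(15,45) nearest=3 d=35 new=(5,14) → blocked by [0,4]×[12,19], reject
24. q=(17,31) nearest=3 d=21 new=(5,14) → blocked by [0,4]×[12,19], reject
25. q=(5,13) nearest=3 d=4 new=(5,13) → blocked by [0,4]×[12,19], reject
26. q=(8,45) nearest=3 d=35 new=(5,14) → blocked by [0,4]×[12,19], reject

Parent of node 4: 1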